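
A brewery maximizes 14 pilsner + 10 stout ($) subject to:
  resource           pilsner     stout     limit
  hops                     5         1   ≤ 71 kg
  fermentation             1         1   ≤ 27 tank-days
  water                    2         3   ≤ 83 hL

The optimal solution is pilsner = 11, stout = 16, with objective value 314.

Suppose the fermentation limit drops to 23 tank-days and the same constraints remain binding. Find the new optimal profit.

Check each constraint at x*: hops 71/71 (tight); fermentation 27/27 (tight); water 70/83 (slack 13).
Slack constraints have shadow price 0 (complementary slackness).
The binding rows give the dual system: 5·y_hops + 1·y_fermentation = 14 and 1·y_hops + 1·y_fermentation = 10.
Solving: y_hops = 1, y_fermentation = 9.
Δz = y_fermentation·Δb = 9 × (-4) = -36, so new z* = 314 − 36 = 278.

278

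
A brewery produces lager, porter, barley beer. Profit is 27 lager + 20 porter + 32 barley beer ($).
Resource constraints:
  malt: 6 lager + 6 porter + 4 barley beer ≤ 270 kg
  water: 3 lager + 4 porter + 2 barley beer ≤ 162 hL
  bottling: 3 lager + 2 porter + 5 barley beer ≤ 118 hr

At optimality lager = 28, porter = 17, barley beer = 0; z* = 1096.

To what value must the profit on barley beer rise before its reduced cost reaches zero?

39

At the optimum: malt uses 270 of 270 (binding); water uses 152 of 162 (slack = 10); bottling uses 118 of 118 (binding).
Since water is not tight, its dual is 0.
From A_Bᵀ y = c: 6·y_malt + 3·y_bottling = 27; 6·y_malt + 2·y_bottling = 20.
This yields shadow prices y_malt = 1, y_bottling = 7.
barley beer enters the basis when its profit ≥ yᵀa₃ = 1·4 + 7·5 = 39.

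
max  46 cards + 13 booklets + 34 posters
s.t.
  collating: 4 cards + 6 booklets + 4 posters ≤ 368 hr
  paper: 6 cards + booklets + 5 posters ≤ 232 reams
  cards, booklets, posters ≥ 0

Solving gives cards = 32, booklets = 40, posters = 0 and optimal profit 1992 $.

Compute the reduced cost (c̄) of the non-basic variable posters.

Check each constraint at x*: collating 368/368 (tight); paper 232/232 (tight).
Dual feasibility on the basic columns requires 4·y_collating + 6·y_paper = 46, 6·y_collating + 1·y_paper = 13.
Solving: y_collating = 1, y_paper = 7.
Reduced cost of posters: c₃ − yᵀa₃ = 34 − (1·4 + 7·5) = 34 − 39 = -5.

-5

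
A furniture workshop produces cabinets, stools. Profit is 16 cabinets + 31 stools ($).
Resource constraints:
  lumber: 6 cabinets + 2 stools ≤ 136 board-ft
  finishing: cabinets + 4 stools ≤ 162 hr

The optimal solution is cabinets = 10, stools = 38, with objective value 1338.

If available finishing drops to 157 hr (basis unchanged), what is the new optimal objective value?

Check each constraint at x*: lumber 136/136 (tight); finishing 162/162 (tight).
Dual feasibility on the basic columns requires 6·y_lumber + 1·y_finishing = 16, 2·y_lumber + 4·y_finishing = 31.
→ y_lumber = 1.5 and y_finishing = 7.
Δz = y_finishing·Δb = 7 × (-5) = -35, so new z* = 1338 − 35 = 1303.

1303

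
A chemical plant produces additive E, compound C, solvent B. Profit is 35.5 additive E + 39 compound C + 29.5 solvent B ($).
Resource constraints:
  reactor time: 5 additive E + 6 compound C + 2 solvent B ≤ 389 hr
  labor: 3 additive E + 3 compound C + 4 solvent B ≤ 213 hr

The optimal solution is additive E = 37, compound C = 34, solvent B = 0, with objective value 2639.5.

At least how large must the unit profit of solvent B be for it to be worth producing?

Both reactor time and labor are binding at x*.
The binding rows give the dual system: 5·y_reactor time + 3·y_labor = 35.5 and 6·y_reactor time + 3·y_labor = 39.
→ y_reactor time = 3.5 and y_labor = 6.
solvent B enters the basis when its profit ≥ yᵀa₃ = 3.5·2 + 6·4 = 31.

31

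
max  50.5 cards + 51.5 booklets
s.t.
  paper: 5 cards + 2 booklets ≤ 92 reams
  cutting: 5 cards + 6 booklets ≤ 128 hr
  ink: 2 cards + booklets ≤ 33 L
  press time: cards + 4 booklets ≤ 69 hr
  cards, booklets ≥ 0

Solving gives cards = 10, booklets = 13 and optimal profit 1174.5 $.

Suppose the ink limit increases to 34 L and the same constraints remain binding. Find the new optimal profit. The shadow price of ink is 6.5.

1181

Δb = 1, so new z* = 1174.5 + (6.5)·(1) = 1174.5 + 6.5 = 1181.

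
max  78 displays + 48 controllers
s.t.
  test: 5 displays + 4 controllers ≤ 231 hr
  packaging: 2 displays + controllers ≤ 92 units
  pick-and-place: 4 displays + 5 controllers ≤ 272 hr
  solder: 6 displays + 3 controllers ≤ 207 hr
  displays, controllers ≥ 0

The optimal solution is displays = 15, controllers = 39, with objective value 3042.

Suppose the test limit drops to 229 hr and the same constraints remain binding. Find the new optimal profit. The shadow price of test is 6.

3030

Δb = -2, so new z* = 3042 + (6)·(-2) = 3042 − 12 = 3030.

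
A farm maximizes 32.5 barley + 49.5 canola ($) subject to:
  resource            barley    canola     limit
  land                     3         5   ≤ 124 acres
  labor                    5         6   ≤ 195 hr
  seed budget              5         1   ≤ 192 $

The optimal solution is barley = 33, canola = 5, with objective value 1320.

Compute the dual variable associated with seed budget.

0

At the optimum: land uses 124 of 124 (binding); labor uses 195 of 195 (binding); seed budget uses 170 of 192 (slack = 22).
By complementary slackness, y = 0 for the non-binding constraint.
Dual feasibility on the basic columns requires 3·y_land + 5·y_labor = 32.5, 5·y_land + 6·y_labor = 49.5.
→ y_land = 7.5 and y_labor = 2.
Shadow price of seed budget = 0.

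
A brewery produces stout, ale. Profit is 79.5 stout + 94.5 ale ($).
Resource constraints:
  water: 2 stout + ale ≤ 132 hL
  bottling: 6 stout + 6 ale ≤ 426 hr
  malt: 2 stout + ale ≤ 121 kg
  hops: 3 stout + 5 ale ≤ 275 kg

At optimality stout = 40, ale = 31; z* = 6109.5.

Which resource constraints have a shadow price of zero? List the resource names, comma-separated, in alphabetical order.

malt, water

water: 111/132 (slack 21)
bottling: 426/426 (binding)
malt: 111/121 (slack 10)
hops: 275/275 (binding)
By complementary slackness, a constraint with positive slack has shadow price 0 → malt, water.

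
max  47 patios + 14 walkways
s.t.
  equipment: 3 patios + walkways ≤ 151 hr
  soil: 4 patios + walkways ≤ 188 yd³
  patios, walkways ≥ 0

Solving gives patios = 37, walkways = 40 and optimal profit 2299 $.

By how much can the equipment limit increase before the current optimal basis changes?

37

Binding constraints: equipment, soil. The basis is B = [[3,1],[4,1]] with det -1.
Per unit increase in equipment, x* moves by d = (-1, 4).
The basis stays optimal until patios reaches 0; allowable increase = 37 hr.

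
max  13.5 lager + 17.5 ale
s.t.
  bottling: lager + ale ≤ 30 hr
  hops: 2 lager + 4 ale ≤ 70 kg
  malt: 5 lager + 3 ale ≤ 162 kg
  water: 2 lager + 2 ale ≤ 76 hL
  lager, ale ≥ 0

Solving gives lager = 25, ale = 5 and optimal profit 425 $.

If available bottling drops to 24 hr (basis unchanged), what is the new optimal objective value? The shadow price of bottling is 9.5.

Δb = -6, so new z* = 425 + (9.5)·(-6) = 425 − 57 = 368.

368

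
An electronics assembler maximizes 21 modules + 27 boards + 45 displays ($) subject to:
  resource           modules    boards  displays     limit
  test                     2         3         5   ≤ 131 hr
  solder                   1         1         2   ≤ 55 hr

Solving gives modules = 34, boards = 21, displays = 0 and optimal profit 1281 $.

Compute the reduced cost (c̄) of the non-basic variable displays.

Check each constraint at x*: test 131/131 (tight); solder 55/55 (tight).
The binding rows give the dual system: 2·y_test + 1·y_solder = 21 and 3·y_test + 1·y_solder = 27.
This yields shadow prices y_test = 6, y_solder = 9.
Reduced cost of displays: c₃ − yᵀa₃ = 45 − (6·5 + 9·2) = 45 − 48 = -3.

-3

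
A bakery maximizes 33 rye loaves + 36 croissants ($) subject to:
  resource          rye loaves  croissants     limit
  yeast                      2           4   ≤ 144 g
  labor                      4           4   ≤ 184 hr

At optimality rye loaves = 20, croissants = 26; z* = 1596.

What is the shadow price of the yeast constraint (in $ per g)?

At the optimum: yeast uses 144 of 144 (binding); labor uses 184 of 184 (binding).
The binding rows give the dual system: 2·y_yeast + 4·y_labor = 33 and 4·y_yeast + 4·y_labor = 36.
This yields shadow prices y_yeast = 1.5, y_labor = 7.5.
Shadow price of yeast = 1.5.

1.5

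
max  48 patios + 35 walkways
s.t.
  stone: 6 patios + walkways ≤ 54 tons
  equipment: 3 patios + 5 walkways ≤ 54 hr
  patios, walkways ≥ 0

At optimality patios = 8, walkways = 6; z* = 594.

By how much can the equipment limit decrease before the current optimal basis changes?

27

Binding constraints: stone, equipment. The basis is B = [[6,1],[3,5]] with det 27.
Per unit decrease in equipment, x* moves by d = (0.037, -0.2222).
The basis stays optimal until walkways reaches 0; allowable decrease = 27 hr.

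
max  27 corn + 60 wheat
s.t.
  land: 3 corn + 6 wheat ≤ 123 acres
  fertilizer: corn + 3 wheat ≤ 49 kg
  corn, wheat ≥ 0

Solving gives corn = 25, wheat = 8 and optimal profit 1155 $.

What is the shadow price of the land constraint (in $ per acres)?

Check each constraint at x*: land 123/123 (tight); fertilizer 49/49 (tight).
Dual feasibility on the basic columns requires 3·y_land + 1·y_fertilizer = 27, 6·y_land + 3·y_fertilizer = 60.
Solving: y_land = 7, y_fertilizer = 6.
Shadow price of land = 7.

7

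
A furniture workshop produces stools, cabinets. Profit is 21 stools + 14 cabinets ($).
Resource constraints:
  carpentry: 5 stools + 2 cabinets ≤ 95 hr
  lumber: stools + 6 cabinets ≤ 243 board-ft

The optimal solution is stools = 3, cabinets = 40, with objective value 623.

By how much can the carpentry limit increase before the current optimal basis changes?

1120

Binding constraints: carpentry, lumber. The basis is B = [[5,2],[1,6]] with det 28.
Per unit increase in carpentry, x* moves by d = (0.2143, -0.0357).
The basis stays optimal until cabinets reaches 0; allowable increase = 1120 hr.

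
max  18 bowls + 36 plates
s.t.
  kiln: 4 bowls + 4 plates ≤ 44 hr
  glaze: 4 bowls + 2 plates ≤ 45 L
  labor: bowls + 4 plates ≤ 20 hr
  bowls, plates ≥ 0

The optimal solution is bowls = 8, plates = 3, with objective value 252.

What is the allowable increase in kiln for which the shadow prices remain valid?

Binding constraints: kiln, labor. The basis is B = [[4,4],[1,4]] with det 12.
Per unit increase in kiln, x* moves by d = (0.3333, -0.0833).
The basis stays optimal until glaze becomes binding; allowable increase = 6 hr.

6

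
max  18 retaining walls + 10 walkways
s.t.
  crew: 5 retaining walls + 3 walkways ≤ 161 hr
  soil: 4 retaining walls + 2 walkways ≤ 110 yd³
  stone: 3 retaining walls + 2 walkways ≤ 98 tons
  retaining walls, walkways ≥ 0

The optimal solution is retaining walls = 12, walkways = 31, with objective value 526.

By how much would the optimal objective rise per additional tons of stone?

2

Check each constraint at x*: crew 153/161 (slack 8); soil 110/110 (tight); stone 98/98 (tight).
Since crew is not tight, its dual is 0.
The binding rows give the dual system: 4·y_soil + 3·y_stone = 18 and 2·y_soil + 2·y_stone = 10.
→ y_soil = 3 and y_stone = 2.
Shadow price of stone = 2.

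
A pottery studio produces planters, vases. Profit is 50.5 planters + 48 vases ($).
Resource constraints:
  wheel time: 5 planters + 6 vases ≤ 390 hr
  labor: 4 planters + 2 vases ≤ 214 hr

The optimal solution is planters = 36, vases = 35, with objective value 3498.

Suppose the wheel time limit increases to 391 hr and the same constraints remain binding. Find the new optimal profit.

Check each constraint at x*: wheel time 390/390 (tight); labor 214/214 (tight).
Dual feasibility on the basic columns requires 5·y_wheel time + 4·y_labor = 50.5, 6·y_wheel time + 2·y_labor = 48.
→ y_wheel time = 6.5 and y_labor = 4.5.
Δz = y_wheel time·Δb = 6.5 × (1) = 6.5, so new z* = 3498 + 6.5 = 3504.5.

3504.5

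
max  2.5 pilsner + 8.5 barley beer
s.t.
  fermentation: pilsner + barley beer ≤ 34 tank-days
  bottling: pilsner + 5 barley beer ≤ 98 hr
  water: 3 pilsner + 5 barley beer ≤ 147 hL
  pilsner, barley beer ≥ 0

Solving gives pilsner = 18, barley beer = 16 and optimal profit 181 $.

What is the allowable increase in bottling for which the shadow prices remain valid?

26

Binding constraints: fermentation, bottling. The basis is B = [[1,1],[1,5]] with det 4.
Per unit increase in bottling, x* moves by d = (-0.25, 0.25).
The basis stays optimal until water becomes binding; allowable increase = 26 hr.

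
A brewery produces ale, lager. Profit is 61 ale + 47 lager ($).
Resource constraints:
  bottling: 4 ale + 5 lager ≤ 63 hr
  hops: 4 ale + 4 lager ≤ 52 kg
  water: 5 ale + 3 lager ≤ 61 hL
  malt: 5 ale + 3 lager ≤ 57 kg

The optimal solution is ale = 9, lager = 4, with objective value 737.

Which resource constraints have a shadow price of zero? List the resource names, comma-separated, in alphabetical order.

bottling, water

bottling: 56/63 (slack 7)
hops: 52/52 (binding)
water: 57/61 (slack 4)
malt: 57/57 (binding)
By complementary slackness, a constraint with positive slack has shadow price 0 → bottling, water.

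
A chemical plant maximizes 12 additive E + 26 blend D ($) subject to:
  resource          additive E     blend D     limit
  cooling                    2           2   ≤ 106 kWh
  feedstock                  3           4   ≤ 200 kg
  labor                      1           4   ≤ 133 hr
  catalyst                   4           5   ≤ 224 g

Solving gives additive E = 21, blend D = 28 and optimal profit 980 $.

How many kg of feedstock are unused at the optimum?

25

feedstock used = 3·21 + 4·28 = 175; slack = 200 − 175 = 25.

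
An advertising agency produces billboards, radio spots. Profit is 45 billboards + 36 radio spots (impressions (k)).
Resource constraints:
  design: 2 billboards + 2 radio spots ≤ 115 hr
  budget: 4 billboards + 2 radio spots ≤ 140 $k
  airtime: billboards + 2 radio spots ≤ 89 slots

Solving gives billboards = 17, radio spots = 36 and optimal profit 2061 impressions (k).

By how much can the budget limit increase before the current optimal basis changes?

27

Binding constraints: budget, airtime. The basis is B = [[4,2],[1,2]] with det 6.
Per unit increase in budget, x* moves by d = (0.3333, -0.1667).
The basis stays optimal until design becomes binding; allowable increase = 27 $k.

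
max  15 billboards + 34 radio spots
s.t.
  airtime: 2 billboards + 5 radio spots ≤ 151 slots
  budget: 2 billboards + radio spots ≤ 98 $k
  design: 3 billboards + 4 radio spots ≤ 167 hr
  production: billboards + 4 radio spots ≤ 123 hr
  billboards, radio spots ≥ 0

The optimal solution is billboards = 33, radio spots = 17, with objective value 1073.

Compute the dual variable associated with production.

0

At the optimum: airtime uses 151 of 151 (binding); budget uses 83 of 98 (slack = 15); design uses 167 of 167 (binding); production uses 101 of 123 (slack = 22).
Since budget, production are not tight, their duals are 0.
Dual feasibility on the basic columns requires 2·y_airtime + 3·y_design = 15, 5·y_airtime + 4·y_design = 34.
→ y_airtime = 6 and y_design = 1.
Shadow price of production = 0.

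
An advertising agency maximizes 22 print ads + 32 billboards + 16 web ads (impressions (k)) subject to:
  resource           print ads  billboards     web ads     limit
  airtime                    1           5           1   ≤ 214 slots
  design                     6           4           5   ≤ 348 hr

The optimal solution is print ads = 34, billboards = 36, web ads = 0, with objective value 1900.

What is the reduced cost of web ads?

-3

At the optimum: airtime uses 214 of 214 (binding); design uses 348 of 348 (binding).
Dual feasibility on the basic columns requires 1·y_airtime + 6·y_design = 22, 5·y_airtime + 4·y_design = 32.
This yields shadow prices y_airtime = 4, y_design = 3.
Reduced cost of web ads: c₃ − yᵀa₃ = 16 − (4·1 + 3·5) = 16 − 19 = -3.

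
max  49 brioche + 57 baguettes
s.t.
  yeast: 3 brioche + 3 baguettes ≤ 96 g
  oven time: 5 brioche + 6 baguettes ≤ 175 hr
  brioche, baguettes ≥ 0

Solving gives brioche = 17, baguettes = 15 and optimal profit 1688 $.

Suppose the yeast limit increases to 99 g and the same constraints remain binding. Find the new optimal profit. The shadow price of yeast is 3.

1697

Δb = 3, so new z* = 1688 + (3)·(3) = 1688 + 9 = 1697.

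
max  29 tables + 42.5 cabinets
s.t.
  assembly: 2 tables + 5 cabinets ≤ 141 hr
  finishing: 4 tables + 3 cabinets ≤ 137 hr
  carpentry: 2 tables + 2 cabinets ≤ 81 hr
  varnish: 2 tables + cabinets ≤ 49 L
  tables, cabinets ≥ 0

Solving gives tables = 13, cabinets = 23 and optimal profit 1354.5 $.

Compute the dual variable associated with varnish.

7.5

At the optimum: assembly uses 141 of 141 (binding); finishing uses 121 of 137 (slack = 16); carpentry uses 72 of 81 (slack = 9); varnish uses 49 of 49 (binding).
By complementary slackness, y = 0 for the non-binding constraints.
From A_Bᵀ y = c: 2·y_assembly + 2·y_varnish = 29; 5·y_assembly + 1·y_varnish = 42.5.
This yields shadow prices y_assembly = 7, y_varnish = 7.5.
Shadow price of varnish = 7.5.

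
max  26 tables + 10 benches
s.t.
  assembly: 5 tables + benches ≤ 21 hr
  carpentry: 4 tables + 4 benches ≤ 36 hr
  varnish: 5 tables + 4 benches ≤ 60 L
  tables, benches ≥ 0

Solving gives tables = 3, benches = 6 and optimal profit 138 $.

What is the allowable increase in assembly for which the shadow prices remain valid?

24

Binding constraints: assembly, carpentry. The basis is B = [[5,1],[4,4]] with det 16.
Per unit increase in assembly, x* moves by d = (0.25, -0.25).
The basis stays optimal until benches reaches 0; allowable increase = 24 hr.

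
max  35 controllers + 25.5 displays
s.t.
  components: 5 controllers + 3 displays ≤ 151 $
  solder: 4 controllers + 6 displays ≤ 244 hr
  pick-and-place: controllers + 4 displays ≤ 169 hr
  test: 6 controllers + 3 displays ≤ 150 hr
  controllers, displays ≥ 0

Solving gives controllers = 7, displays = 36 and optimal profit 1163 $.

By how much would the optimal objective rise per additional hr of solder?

Binding: solder and test. Non-binding: components (8 unused), pick-and-place (18 unused).
Slack constraints have shadow price 0 (complementary slackness).
Dual feasibility on the basic columns requires 4·y_solder + 6·y_test = 35, 6·y_solder + 3·y_test = 25.5.
This yields shadow prices y_solder = 2, y_test = 4.5.
Shadow price of solder = 2.

2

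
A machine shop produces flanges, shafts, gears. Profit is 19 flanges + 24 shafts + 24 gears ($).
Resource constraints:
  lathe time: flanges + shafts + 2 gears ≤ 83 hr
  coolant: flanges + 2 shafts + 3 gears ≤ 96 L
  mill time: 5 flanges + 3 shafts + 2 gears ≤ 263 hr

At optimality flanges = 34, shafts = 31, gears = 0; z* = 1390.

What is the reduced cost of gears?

Binding: coolant and mill time. Non-binding: lathe time (18 unused).
By complementary slackness, y = 0 for the non-binding constraint.
The binding rows give the dual system: 1·y_coolant + 5·y_mill time = 19 and 2·y_coolant + 3·y_mill time = 24.
This yields shadow prices y_coolant = 9, y_mill time = 2.
Reduced cost of gears: c₃ − yᵀa₃ = 24 − (9·3 + 2·2) = 24 − 31 = -7.

-7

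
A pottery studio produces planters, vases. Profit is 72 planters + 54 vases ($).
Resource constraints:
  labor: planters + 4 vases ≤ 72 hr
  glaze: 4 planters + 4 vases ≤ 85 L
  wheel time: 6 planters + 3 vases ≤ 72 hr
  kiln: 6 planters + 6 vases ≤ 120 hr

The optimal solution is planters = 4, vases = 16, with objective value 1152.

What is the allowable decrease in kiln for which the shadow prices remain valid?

Binding constraints: wheel time, kiln. The basis is B = [[6,3],[6,6]] with det 18.
Per unit decrease in kiln, x* moves by d = (0.1667, -0.3333).
The basis stays optimal until vases reaches 0; allowable decrease = 48 hr.

48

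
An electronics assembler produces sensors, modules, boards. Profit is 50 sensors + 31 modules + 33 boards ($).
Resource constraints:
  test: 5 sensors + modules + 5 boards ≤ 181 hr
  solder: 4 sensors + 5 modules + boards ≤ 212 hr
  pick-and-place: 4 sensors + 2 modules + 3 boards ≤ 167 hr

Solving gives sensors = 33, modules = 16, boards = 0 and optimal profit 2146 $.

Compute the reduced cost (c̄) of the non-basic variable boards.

-2

At the optimum: test uses 181 of 181 (binding); solder uses 212 of 212 (binding); pick-and-place uses 164 of 167 (slack = 3).
Since pick-and-place is not tight, its dual is 0.
Dual feasibility on the basic columns requires 5·y_test + 4·y_solder = 50, 1·y_test + 5·y_solder = 31.
This yields shadow prices y_test = 6, y_solder = 5.
Reduced cost of boards: c₃ − yᵀa₃ = 33 − (6·5 + 5·1) = 33 − 35 = -2.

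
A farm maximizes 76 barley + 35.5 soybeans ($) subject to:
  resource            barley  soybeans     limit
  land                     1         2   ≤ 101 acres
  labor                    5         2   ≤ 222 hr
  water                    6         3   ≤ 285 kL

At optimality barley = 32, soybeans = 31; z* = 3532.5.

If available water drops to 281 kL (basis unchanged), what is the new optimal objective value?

Check each constraint at x*: land 94/101 (slack 7); labor 222/222 (tight); water 285/285 (tight).
By complementary slackness, y = 0 for the non-binding constraint.
From A_Bᵀ y = c: 5·y_labor + 6·y_water = 76; 2·y_labor + 3·y_water = 35.5.
This yields shadow prices y_labor = 5, y_water = 8.5.
Δz = y_water·Δb = 8.5 × (-4) = -34, so new z* = 3532.5 − 34 = 3498.5.

3498.5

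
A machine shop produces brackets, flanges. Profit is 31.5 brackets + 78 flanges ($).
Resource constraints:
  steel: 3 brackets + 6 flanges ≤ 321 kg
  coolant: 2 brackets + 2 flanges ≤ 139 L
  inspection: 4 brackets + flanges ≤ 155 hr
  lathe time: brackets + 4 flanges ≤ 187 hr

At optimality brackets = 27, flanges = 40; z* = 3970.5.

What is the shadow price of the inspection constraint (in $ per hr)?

Check each constraint at x*: steel 321/321 (tight); coolant 134/139 (slack 5); inspection 148/155 (slack 7); lathe time 187/187 (tight).
Slack constraints have shadow price 0 (complementary slackness).
Dual feasibility on the basic columns requires 3·y_steel + 1·y_lathe time = 31.5, 6·y_steel + 4·y_lathe time = 78.
This yields shadow prices y_steel = 8, y_lathe time = 7.5.
Shadow price of inspection = 0.

0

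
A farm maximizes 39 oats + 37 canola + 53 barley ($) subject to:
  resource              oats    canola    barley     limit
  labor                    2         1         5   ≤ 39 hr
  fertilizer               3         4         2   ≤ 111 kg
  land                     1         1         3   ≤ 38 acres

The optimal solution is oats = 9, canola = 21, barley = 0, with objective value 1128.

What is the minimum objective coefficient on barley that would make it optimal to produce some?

59

At the optimum: labor uses 39 of 39 (binding); fertilizer uses 111 of 111 (binding); land uses 30 of 38 (slack = 8).
By complementary slackness, y = 0 for the non-binding constraint.
From A_Bᵀ y = c: 2·y_labor + 3·y_fertilizer = 39; 1·y_labor + 4·y_fertilizer = 37.
→ y_labor = 9 and y_fertilizer = 7.
barley enters the basis when its profit ≥ yᵀa₃ = 9·5 + 7·2 = 59.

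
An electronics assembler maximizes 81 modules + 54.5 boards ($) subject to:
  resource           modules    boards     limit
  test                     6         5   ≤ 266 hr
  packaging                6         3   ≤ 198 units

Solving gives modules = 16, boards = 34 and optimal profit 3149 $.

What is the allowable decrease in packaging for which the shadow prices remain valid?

Binding constraints: test, packaging. The basis is B = [[6,5],[6,3]] with det -12.
Per unit decrease in packaging, x* moves by d = (-0.4167, 0.5).
The basis stays optimal until modules reaches 0; allowable decrease = 38.4 units.

38.4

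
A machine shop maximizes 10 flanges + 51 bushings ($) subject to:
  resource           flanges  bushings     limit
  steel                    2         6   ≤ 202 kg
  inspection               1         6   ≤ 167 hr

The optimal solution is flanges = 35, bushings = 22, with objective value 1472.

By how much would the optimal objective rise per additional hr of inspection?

7

Check each constraint at x*: steel 202/202 (tight); inspection 167/167 (tight).
From A_Bᵀ y = c: 2·y_steel + 1·y_inspection = 10; 6·y_steel + 6·y_inspection = 51.
→ y_steel = 1.5 and y_inspection = 7.
Shadow price of inspection = 7.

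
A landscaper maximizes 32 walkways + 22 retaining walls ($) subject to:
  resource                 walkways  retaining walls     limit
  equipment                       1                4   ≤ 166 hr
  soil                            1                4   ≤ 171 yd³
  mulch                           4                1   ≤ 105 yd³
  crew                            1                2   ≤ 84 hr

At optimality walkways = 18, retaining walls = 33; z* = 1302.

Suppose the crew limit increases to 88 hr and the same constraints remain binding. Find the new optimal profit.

1334

Check each constraint at x*: equipment 150/166 (slack 16); soil 150/171 (slack 21); mulch 105/105 (tight); crew 84/84 (tight).
Slack constraints have shadow price 0 (complementary slackness).
Dual feasibility on the basic columns requires 4·y_mulch + 1·y_crew = 32, 1·y_mulch + 2·y_crew = 22.
Solving: y_mulch = 6, y_crew = 8.
Δz = y_crew·Δb = 8 × (4) = 32, so new z* = 1302 + 32 = 1334.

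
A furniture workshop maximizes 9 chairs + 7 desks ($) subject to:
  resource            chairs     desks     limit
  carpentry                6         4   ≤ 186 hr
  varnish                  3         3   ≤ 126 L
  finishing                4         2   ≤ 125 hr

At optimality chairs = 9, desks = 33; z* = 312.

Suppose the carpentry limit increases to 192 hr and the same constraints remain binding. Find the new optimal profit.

318

At the optimum: carpentry uses 186 of 186 (binding); varnish uses 126 of 126 (binding); finishing uses 102 of 125 (slack = 23).
Slack constraints have shadow price 0 (complementary slackness).
Dual feasibility on the basic columns requires 6·y_carpentry + 3·y_varnish = 9, 4·y_carpentry + 3·y_varnish = 7.
→ y_carpentry = 1 and y_varnish = 1.
Δz = y_carpentry·Δb = 1 × (6) = 6, so new z* = 312 + 6 = 318.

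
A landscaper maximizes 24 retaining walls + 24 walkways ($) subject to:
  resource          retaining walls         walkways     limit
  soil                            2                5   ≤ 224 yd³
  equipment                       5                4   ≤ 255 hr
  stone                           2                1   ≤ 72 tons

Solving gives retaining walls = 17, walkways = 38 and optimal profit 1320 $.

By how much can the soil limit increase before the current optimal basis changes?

Binding constraints: soil, stone. The basis is B = [[2,5],[2,1]] with det -8.
Per unit increase in soil, x* moves by d = (-0.125, 0.25).
The basis stays optimal until equipment becomes binding; allowable increase = 48 yd³.

48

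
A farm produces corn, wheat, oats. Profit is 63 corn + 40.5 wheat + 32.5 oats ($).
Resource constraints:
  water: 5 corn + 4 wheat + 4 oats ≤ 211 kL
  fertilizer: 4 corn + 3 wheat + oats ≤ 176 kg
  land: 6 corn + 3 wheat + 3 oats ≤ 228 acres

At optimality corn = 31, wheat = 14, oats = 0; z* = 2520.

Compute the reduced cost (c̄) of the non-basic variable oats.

Check each constraint at x*: water 211/211 (tight); fertilizer 166/176 (slack 10); land 228/228 (tight).
By complementary slackness, y = 0 for the non-binding constraint.
The binding rows give the dual system: 5·y_water + 6·y_land = 63 and 4·y_water + 3·y_land = 40.5.
This yields shadow prices y_water = 6, y_land = 5.5.
Reduced cost of oats: c₃ − yᵀa₃ = 32.5 − (6·4 + 5.5·3) = 32.5 − 40.5 = -8.

-8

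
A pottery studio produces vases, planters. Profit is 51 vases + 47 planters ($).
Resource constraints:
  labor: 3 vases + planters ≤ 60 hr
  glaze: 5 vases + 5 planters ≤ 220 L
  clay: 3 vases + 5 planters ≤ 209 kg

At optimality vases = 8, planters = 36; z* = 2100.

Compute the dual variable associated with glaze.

9

Binding: labor and glaze. Non-binding: clay (5 unused).
Slack constraints have shadow price 0 (complementary slackness).
Dual feasibility on the basic columns requires 3·y_labor + 5·y_glaze = 51, 1·y_labor + 5·y_glaze = 47.
Solving: y_labor = 2, y_glaze = 9.
Shadow price of glaze = 9.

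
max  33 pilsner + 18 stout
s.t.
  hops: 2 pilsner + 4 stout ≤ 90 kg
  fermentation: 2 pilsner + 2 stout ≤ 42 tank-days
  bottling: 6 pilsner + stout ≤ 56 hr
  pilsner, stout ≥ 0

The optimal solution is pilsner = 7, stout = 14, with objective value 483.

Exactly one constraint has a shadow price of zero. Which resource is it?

hops

hops: 70/90 (slack 20)
fermentation: 42/42 (binding)
bottling: 56/56 (binding)
By complementary slackness, a constraint with positive slack has shadow price 0 → hops.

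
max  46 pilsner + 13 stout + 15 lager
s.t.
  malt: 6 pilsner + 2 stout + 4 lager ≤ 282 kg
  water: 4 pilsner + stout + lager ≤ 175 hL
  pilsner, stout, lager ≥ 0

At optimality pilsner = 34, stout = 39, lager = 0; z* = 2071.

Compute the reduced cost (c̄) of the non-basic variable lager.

Check each constraint at x*: malt 282/282 (tight); water 175/175 (tight).
The binding rows give the dual system: 6·y_malt + 4·y_water = 46 and 2·y_malt + 1·y_water = 13.
This yields shadow prices y_malt = 3, y_water = 7.
Reduced cost of lager: c₃ − yᵀa₃ = 15 − (3·4 + 7·1) = 15 − 19 = -4.

-4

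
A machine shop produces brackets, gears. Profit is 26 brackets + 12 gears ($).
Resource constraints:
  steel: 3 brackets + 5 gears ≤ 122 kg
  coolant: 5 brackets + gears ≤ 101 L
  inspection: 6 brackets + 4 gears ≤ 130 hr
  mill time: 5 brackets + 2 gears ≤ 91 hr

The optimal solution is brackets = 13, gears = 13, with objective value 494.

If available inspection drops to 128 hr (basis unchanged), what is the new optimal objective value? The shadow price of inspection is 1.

492

Δb = -2, so new z* = 494 + (1)·(-2) = 494 − 2 = 492.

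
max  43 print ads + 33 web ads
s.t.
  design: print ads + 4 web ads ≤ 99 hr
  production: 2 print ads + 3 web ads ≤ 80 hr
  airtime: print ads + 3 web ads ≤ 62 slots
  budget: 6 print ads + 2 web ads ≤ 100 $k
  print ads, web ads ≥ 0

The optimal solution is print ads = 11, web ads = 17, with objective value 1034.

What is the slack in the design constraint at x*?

20

design used = 1·11 + 4·17 = 79; slack = 99 − 79 = 20.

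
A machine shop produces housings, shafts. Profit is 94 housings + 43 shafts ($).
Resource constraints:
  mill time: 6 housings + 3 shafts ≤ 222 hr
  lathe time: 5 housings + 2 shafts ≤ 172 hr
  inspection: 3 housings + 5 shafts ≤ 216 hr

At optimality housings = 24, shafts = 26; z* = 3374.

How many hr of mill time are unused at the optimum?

0

mill time used = 6·24 + 3·26 = 222; slack = 222 − 222 = 0.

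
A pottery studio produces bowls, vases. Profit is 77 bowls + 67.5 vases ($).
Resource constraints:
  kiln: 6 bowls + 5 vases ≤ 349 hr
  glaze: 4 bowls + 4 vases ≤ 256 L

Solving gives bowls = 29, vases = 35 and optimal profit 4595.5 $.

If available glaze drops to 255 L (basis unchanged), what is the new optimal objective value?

Check each constraint at x*: kiln 349/349 (tight); glaze 256/256 (tight).
The binding rows give the dual system: 6·y_kiln + 4·y_glaze = 77 and 5·y_kiln + 4·y_glaze = 67.5.
→ y_kiln = 9.5 and y_glaze = 5.
Δz = y_glaze·Δb = 5 × (-1) = -5, so new z* = 4595.5 − 5 = 4590.5.

4590.5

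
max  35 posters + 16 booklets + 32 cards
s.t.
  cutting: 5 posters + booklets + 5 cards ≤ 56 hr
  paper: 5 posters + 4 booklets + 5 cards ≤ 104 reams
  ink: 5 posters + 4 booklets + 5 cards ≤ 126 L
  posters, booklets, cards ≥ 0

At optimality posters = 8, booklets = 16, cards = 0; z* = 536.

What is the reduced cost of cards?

Check each constraint at x*: cutting 56/56 (tight); paper 104/104 (tight); ink 104/126 (slack 22).
Slack constraints have shadow price 0 (complementary slackness).
Dual feasibility on the basic columns requires 5·y_cutting + 5·y_paper = 35, 1·y_cutting + 4·y_paper = 16.
This yields shadow prices y_cutting = 4, y_paper = 3.
Reduced cost of cards: c₃ − yᵀa₃ = 32 − (4·5 + 3·5) = 32 − 35 = -3.

-3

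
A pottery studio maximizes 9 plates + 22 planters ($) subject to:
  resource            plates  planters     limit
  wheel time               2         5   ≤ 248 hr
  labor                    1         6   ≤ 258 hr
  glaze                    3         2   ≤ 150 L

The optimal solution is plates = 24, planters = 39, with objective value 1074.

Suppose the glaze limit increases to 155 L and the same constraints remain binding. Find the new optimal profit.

1084

Binding: labor and glaze. Non-binding: wheel time (5 unused).
Since wheel time is not tight, its dual is 0.
The binding rows give the dual system: 1·y_labor + 3·y_glaze = 9 and 6·y_labor + 2·y_glaze = 22.
→ y_labor = 3 and y_glaze = 2.
Δz = y_glaze·Δb = 2 × (5) = 10, so new z* = 1074 + 10 = 1084.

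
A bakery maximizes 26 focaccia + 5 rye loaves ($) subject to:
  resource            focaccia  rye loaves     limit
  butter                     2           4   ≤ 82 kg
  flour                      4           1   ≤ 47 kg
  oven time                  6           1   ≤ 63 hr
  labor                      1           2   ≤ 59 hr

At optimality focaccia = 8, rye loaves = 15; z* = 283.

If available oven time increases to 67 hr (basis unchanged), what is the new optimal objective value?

295

Binding: flour and oven time. Non-binding: butter (6 unused), labor (21 unused).
By complementary slackness, y = 0 for the non-binding constraints.
Dual feasibility on the basic columns requires 4·y_flour + 6·y_oven time = 26, 1·y_flour + 1·y_oven time = 5.
→ y_flour = 2 and y_oven time = 3.
Δz = y_oven time·Δb = 3 × (4) = 12, so new z* = 283 + 12 = 295.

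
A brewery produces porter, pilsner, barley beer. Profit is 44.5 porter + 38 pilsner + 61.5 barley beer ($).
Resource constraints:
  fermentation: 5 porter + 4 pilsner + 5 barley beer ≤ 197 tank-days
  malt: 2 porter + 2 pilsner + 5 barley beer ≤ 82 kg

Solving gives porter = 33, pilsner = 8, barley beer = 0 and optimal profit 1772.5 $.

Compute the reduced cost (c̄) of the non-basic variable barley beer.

-1

At the optimum: fermentation uses 197 of 197 (binding); malt uses 82 of 82 (binding).
The binding rows give the dual system: 5·y_fermentation + 2·y_malt = 44.5 and 4·y_fermentation + 2·y_malt = 38.
Solving: y_fermentation = 6.5, y_malt = 6.
Reduced cost of barley beer: c₃ − yᵀa₃ = 61.5 − (6.5·5 + 6·5) = 61.5 − 62.5 = -1.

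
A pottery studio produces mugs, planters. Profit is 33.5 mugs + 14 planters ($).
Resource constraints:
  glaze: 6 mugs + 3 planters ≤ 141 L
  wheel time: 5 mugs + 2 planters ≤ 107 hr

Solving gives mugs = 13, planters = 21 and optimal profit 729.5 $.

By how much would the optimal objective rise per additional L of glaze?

Check each constraint at x*: glaze 141/141 (tight); wheel time 107/107 (tight).
Dual feasibility on the basic columns requires 6·y_glaze + 5·y_wheel time = 33.5, 3·y_glaze + 2·y_wheel time = 14.
→ y_glaze = 1 and y_wheel time = 5.5.
Shadow price of glaze = 1.

1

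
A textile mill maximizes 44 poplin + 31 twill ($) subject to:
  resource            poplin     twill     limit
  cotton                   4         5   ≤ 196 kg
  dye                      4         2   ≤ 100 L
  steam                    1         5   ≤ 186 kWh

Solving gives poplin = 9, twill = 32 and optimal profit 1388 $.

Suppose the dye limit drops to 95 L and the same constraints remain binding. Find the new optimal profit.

Binding: cotton and dye. Non-binding: steam (17 unused).
By complementary slackness, y = 0 for the non-binding constraint.
Dual feasibility on the basic columns requires 4·y_cotton + 4·y_dye = 44, 5·y_cotton + 2·y_dye = 31.
→ y_cotton = 3 and y_dye = 8.
Δz = y_dye·Δb = 8 × (-5) = -40, so new z* = 1388 − 40 = 1348.

1348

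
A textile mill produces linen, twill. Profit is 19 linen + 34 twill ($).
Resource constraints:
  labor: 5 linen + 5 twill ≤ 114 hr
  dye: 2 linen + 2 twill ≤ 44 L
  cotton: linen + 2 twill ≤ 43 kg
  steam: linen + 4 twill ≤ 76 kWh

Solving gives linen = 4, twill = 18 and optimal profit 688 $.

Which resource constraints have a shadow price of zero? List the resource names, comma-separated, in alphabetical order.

labor: 110/114 (slack 4)
dye: 44/44 (binding)
cotton: 40/43 (slack 3)
steam: 76/76 (binding)
By complementary slackness, a constraint with positive slack has shadow price 0 → cotton, labor.

cotton, labor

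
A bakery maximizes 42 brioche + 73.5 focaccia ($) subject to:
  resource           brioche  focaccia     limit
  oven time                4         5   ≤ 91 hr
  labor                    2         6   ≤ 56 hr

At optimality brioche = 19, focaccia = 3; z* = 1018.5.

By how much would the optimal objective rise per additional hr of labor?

6

Both oven time and labor are binding at x*.
The binding rows give the dual system: 4·y_oven time + 2·y_labor = 42 and 5·y_oven time + 6·y_labor = 73.5.
Solving: y_oven time = 7.5, y_labor = 6.
Shadow price of labor = 6.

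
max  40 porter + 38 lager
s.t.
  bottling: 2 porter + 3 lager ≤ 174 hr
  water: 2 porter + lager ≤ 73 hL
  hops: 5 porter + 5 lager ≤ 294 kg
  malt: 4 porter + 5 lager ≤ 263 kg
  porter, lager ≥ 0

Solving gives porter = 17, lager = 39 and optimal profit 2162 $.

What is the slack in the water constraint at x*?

0

water used = 2·17 + 1·39 = 73; slack = 73 − 73 = 0.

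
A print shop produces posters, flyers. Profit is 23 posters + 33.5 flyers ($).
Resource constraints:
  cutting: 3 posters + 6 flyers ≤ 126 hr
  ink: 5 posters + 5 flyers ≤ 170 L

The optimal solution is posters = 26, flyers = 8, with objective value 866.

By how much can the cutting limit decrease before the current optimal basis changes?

24

Binding constraints: cutting, ink. The basis is B = [[3,6],[5,5]] with det -15.
Per unit decrease in cutting, x* moves by d = (0.3333, -0.3333).
The basis stays optimal until flyers reaches 0; allowable decrease = 24 hr.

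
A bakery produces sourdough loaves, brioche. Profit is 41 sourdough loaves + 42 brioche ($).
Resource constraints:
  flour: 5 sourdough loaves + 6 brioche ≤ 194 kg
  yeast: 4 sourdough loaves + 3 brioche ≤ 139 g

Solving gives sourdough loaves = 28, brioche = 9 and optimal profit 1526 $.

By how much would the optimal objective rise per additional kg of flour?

At the optimum: flour uses 194 of 194 (binding); yeast uses 139 of 139 (binding).
From A_Bᵀ y = c: 5·y_flour + 4·y_yeast = 41; 6·y_flour + 3·y_yeast = 42.
Solving: y_flour = 5, y_yeast = 4.
Shadow price of flour = 5.

5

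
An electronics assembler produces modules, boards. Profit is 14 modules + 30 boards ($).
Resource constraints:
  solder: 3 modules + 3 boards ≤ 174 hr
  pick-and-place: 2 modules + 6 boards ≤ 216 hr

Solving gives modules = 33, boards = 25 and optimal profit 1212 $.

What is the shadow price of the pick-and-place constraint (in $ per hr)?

At the optimum: solder uses 174 of 174 (binding); pick-and-place uses 216 of 216 (binding).
From A_Bᵀ y = c: 3·y_solder + 2·y_pick-and-place = 14; 3·y_solder + 6·y_pick-and-place = 30.
→ y_solder = 2 and y_pick-and-place = 4.
Shadow price of pick-and-place = 4.

4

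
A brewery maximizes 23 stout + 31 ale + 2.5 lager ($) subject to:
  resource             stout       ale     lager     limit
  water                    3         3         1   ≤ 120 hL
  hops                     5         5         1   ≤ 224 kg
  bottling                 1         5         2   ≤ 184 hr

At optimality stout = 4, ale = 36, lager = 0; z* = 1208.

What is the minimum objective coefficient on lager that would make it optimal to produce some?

11

Binding: water and bottling. Non-binding: hops (24 unused).
Slack constraints have shadow price 0 (complementary slackness).
The binding rows give the dual system: 3·y_water + 1·y_bottling = 23 and 3·y_water + 5·y_bottling = 31.
→ y_water = 7 and y_bottling = 2.
lager enters the basis when its profit ≥ yᵀa₃ = 7·1 + 2·2 = 11.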